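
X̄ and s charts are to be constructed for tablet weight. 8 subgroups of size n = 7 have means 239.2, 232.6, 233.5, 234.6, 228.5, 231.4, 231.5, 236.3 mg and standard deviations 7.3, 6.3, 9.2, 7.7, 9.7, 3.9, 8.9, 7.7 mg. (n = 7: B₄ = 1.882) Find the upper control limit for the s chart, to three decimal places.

14.280

s̄ = (7.3 + 6.3 + 9.2 + 7.7 + 9.7 + 3.9 + 8.9 + 7.7) / 8 = 7.5875
UCL_s = B₄·s̄ = 1.882 × 7.5875 = 14.2797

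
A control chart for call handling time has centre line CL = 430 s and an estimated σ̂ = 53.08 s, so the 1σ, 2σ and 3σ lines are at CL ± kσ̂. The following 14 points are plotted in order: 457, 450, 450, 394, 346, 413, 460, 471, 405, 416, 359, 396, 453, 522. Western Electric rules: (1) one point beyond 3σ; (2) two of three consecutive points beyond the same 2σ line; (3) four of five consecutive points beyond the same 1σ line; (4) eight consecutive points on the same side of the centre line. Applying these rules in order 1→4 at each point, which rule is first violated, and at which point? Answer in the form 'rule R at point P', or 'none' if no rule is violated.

Zone of each point (C = within 1σ̂, B = 1σ̂–2σ̂, A = 2σ̂–3σ̂, * = beyond 3σ̂; sign = side of CL): 1:+C, 2:+C, 3:+C, 4:-C, 5:-B, 6:-C, 7:+C, 8:+C, 9:-C, 10:-C, 11:-B, 12:-C, 13:+C, 14:+B
No rule fires across all 14 points.

none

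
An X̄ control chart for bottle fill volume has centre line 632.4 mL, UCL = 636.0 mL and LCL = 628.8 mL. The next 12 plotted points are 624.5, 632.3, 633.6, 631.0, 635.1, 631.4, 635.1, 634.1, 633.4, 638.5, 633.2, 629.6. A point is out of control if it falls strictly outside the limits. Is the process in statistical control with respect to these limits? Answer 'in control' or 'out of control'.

Compare each point to [628.8, 636.0]: sample 1 = 624.5 < LCL; sample 10 = 638.5 > UCL.

out of control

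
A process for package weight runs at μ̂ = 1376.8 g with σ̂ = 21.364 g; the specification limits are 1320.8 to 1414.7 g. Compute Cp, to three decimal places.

0.733

Cp = (USL − LSL) / (6σ̂) = (1414.7 − 1320.8) / (6 × 21.364) = 93.9000 / 128.1840 = 0.7325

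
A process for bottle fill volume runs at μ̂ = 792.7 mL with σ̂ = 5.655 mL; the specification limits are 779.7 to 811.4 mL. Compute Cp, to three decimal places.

Cp = (USL − LSL) / (6σ̂) = (811.4 − 779.7) / (6 × 5.655) = 31.7000 / 33.9300 = 0.9343

0.934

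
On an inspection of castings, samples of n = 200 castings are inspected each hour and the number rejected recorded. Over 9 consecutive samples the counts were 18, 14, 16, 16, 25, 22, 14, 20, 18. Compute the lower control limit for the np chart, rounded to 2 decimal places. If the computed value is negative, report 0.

5.94

p̄ = Σdᵢ / (k·n) = 163 / (9 × 200) = 0.09056
LCL = np̄ − 3·√(np̄(1−p̄)) = 18.1111 − 3 × 4.0585 = 5.9357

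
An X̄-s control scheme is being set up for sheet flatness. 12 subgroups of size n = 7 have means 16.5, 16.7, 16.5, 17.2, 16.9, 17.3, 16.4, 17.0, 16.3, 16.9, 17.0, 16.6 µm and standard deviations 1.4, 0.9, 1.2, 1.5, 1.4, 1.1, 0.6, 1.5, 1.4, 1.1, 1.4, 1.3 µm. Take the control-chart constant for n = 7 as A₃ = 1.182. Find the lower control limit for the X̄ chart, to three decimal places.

X̄̄ = (16.5 + 16.7 + 16.5 + 17.2 + 16.9 + 17.3 + 16.4 + 17.0 + 16.3 + 16.9 + 17.0 + 16.6) / 12 = 16.7750
s̄ = (1.4 + 0.9 + 1.2 + 1.5 + 1.4 + 1.1 + 0.6 + 1.5 + 1.4 + 1.1 + 1.4 + 1.3) / 12 = 1.2333
LCL = X̄̄ − A₃·s̄ = 16.7750 − 1.182 × 1.2333 = 15.3172

15.317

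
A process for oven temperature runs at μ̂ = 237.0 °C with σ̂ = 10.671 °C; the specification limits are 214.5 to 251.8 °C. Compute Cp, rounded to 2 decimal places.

Cp = (USL − LSL) / (6σ̂) = (251.8 − 214.5) / (6 × 10.671) = 37.3000 / 64.0260 = 0.5826

0.58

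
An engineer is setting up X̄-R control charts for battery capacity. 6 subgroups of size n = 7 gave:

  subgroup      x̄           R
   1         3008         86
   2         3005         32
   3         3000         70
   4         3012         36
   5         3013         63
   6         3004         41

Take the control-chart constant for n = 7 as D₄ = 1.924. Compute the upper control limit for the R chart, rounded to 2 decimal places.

R̄ = (86 + 32 + 70 + 36 + 63 + 41) / 6 = 328.0000 / 6 = 54.6667
UCL_R = D₄·R̄ = 1.924 × 54.6667 = 105.1787

105.18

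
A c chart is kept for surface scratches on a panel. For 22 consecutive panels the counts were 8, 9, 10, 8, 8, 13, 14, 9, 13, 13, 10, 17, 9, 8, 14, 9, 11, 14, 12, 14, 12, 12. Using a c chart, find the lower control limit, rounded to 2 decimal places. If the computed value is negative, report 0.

1.18

c̄ = (8 + 9 + 10 + 8 + 8 + 13 + 14 + 9 + 13 + 13 + 10 + 17 + 9 + 8 + 14 + 9 + 11 + 14 + 12 + 14 + 12 + 12) / 22 = 247 / 22 = 11.2273
LCL = c̄ − 3√c̄ = 11.2273 − 3 × 3.3507 = 1.1751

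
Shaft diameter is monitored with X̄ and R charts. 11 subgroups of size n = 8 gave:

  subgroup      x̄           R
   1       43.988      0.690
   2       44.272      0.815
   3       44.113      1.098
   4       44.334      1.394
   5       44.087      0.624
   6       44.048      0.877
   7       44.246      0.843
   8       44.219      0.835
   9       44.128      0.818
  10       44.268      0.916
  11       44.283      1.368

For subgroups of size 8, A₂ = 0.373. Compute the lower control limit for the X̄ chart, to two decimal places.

43.83

X̄̄ = (43.988 + 44.272 + 44.113 + 44.334 + 44.087 + 44.048 + 44.246 + 44.219 + 44.128 + 44.268 + 44.283) / 11 = 485.9860 / 11 = 44.1805
R̄ = (0.690 + 0.815 + 1.098 + 1.394 + 0.624 + 0.877 + 0.843 + 0.835 + 0.818 + 0.916 + 1.368) / 11 = 10.2780 / 11 = 0.9344
LCL = X̄̄ − A₂·R̄ = 44.1805 − 0.373 × 0.9344 = 43.8320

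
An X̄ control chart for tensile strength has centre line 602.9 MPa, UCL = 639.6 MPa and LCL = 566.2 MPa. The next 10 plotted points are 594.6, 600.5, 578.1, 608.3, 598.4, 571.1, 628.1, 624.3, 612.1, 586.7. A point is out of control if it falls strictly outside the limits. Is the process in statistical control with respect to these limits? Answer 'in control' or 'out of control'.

in control

All 10 points lie within [566.2, 639.6].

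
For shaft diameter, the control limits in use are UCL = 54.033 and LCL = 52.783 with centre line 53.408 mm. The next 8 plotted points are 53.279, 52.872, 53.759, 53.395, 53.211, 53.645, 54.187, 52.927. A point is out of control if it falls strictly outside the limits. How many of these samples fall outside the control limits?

1

Compare each point to [52.783, 54.033]: sample 7 = 54.187 > UCL.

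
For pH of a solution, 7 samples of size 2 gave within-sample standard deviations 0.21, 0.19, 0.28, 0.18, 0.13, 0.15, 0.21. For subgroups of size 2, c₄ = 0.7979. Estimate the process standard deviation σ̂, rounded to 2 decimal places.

s̄ = (0.21 + 0.19 + 0.28 + 0.18 + 0.13 + 0.15 + 0.21) / 7 = 0.1929
σ̂ = s̄ / c₄ = 0.1929 / 0.7979 = 0.2417

0.24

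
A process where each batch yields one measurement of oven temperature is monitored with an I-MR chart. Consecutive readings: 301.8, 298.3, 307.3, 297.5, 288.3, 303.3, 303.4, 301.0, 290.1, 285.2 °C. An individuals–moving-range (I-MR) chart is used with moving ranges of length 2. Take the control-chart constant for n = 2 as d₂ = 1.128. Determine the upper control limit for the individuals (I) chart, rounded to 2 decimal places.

316.77

X̄ = (301.8 + 298.3 + 307.3 + 297.5 + 288.3 + 303.3 + 303.4 + 301.0 + 290.1 + 285.2) / 10 = 297.6200
Moving ranges: 3.5, 9.0, 9.8, 9.2, 15.0, 0.1, 2.4, 10.9, 4.9; M̄R̄ = 64.8000 / 9 = 7.2000
UCL = X̄ + 3·M̄R̄/d₂ = 297.6200 + 3 × 7.2000 / 1.128 = 316.7689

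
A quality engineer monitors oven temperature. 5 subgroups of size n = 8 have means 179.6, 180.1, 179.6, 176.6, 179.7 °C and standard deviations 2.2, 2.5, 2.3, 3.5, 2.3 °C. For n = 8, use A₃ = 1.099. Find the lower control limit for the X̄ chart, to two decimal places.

176.31

X̄̄ = (179.6 + 180.1 + 179.6 + 176.6 + 179.7) / 5 = 179.1200
s̄ = (2.2 + 2.5 + 2.3 + 3.5 + 2.3) / 5 = 2.5600
LCL = X̄̄ − A₃·s̄ = 179.1200 − 1.099 × 2.5600 = 176.3066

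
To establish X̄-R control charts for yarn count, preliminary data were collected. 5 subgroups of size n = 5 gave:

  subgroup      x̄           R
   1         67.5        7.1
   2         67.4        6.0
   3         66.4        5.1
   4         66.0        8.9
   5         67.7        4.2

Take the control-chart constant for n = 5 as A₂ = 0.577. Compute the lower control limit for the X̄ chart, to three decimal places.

63.388

X̄̄ = (67.5 + 67.4 + 66.4 + 66.0 + 67.7) / 5 = 335.0000 / 5 = 67.0000
R̄ = (7.1 + 6.0 + 5.1 + 8.9 + 4.2) / 5 = 31.3000 / 5 = 6.2600
LCL = X̄̄ − A₂·R̄ = 67.0000 − 0.577 × 6.2600 = 63.3880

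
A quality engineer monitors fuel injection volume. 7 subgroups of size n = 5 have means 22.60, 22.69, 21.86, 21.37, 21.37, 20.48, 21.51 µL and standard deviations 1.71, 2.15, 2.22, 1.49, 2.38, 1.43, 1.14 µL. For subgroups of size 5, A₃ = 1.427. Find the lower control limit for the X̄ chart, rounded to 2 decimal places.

19.14

X̄̄ = (22.60 + 22.69 + 21.86 + 21.37 + 21.37 + 20.48 + 21.51) / 7 = 21.6971
s̄ = (1.71 + 2.15 + 2.22 + 1.49 + 2.38 + 1.43 + 1.14) / 7 = 1.7886
LCL = X̄̄ − A₃·s̄ = 21.6971 − 1.427 × 1.7886 = 19.1449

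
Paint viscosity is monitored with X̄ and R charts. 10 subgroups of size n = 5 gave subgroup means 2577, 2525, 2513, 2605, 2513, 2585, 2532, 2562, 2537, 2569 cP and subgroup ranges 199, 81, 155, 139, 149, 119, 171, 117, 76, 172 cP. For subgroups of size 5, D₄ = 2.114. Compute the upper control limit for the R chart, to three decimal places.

R̄ = (199 + 81 + 155 + 139 + 149 + 119 + 171 + 117 + 76 + 172) / 10 = 1378.0000 / 10 = 137.8000
UCL_R = D₄·R̄ = 2.114 × 137.8000 = 291.3092

291.309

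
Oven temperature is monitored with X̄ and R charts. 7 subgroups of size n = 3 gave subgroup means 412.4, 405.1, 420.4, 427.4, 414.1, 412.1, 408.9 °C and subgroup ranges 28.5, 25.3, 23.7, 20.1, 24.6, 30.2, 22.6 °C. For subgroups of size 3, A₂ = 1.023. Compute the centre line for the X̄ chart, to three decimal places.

X̄̄ = (412.4 + 405.1 + 420.4 + 427.4 + 414.1 + 412.1 + 408.9) / 7 = 2900.4000 / 7 = 414.3429
CL = X̄̄ = 414.3429

414.343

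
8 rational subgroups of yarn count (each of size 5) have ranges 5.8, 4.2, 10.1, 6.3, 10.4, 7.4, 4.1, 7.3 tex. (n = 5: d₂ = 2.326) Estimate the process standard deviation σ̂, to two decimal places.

2.99

R̄ = (5.8 + 4.2 + 10.1 + 6.3 + 10.4 + 7.4 + 4.1 + 7.3) / 8 = 6.9500
σ̂ = R̄ / d₂ = 6.9500 / 2.326 = 2.9880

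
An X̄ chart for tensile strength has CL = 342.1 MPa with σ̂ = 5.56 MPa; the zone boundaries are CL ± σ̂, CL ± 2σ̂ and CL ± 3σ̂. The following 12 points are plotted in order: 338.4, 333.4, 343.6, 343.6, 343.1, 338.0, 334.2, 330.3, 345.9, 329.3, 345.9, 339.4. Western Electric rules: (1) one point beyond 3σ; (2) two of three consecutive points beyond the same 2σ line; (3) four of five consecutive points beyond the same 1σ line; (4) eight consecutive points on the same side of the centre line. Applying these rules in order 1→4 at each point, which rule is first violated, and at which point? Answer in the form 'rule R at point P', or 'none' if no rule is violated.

rule 2 at point 10

Zone of each point (C = within 1σ̂, B = 1σ̂–2σ̂, A = 2σ̂–3σ̂, * = beyond 3σ̂; sign = side of CL): 1:-C, 2:-B, 3:+C, 4:+C, 5:+C, 6:-C, 7:-B, 8:-A, 9:+C, 10:-A, 11:+C, 12:-C
Rule 2 (two of three consecutive points beyond the same 2σ limit) is satisfied at point 10.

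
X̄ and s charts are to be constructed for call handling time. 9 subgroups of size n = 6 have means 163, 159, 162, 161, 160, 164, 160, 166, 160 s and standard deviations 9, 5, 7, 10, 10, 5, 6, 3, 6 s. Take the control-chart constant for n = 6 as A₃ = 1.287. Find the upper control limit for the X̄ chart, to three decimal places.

170.390

X̄̄ = (163 + 159 + 162 + 161 + 160 + 164 + 160 + 166 + 160) / 9 = 161.6667
s̄ = (9 + 5 + 7 + 10 + 10 + 5 + 6 + 3 + 6) / 9 = 6.7778
UCL = X̄̄ + A₃·s̄ = 161.6667 + 1.287 × 6.7778 = 170.3897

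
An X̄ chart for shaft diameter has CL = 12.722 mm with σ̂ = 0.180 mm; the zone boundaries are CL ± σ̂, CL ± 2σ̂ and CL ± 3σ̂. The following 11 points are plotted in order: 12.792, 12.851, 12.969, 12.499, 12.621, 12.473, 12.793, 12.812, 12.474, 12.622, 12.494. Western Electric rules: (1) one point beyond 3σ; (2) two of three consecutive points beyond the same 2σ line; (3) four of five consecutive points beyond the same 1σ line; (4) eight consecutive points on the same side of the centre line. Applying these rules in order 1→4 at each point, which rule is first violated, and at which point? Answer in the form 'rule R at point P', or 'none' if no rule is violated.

Zone of each point (C = within 1σ̂, B = 1σ̂–2σ̂, A = 2σ̂–3σ̂, * = beyond 3σ̂; sign = side of CL): 1:+C, 2:+C, 3:+B, 4:-B, 5:-C, 6:-B, 7:+C, 8:+C, 9:-B, 10:-C, 11:-B
No rule fires across all 11 points.

none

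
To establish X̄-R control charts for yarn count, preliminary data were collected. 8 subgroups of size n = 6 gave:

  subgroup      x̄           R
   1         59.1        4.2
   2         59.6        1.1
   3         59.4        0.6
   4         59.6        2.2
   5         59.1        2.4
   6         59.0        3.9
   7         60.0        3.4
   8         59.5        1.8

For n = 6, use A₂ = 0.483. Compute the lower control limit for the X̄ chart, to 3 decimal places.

58.229

X̄̄ = (59.1 + 59.6 + 59.4 + 59.6 + 59.1 + 59.0 + 60.0 + 59.5) / 8 = 475.3000 / 8 = 59.4125
R̄ = (4.2 + 1.1 + 0.6 + 2.2 + 2.4 + 3.9 + 3.4 + 1.8) / 8 = 19.6000 / 8 = 2.4500
LCL = X̄̄ − A₂·R̄ = 59.4125 − 0.483 × 2.4500 = 58.2292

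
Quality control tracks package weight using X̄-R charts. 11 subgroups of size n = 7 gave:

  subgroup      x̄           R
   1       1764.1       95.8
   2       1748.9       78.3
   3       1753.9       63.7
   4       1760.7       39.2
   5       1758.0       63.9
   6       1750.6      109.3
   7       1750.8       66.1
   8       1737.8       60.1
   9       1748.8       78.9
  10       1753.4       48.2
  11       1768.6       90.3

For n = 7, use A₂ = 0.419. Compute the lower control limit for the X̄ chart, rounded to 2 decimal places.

1723.91

X̄̄ = (1764.1 + 1748.9 + 1753.9 + 1760.7 + 1758.0 + 1750.6 + 1750.8 + 1737.8 + 1748.8 + 1753.4 + 1768.6) / 11 = 19295.6000 / 11 = 1754.1455
R̄ = (95.8 + 78.3 + 63.7 + 39.2 + 63.9 + 109.3 + 66.1 + 60.1 + 78.9 + 48.2 + 90.3) / 11 = 793.8000 / 11 = 72.1636
LCL = X̄̄ − A₂·R̄ = 1754.1455 − 0.419 × 72.1636 = 1723.9089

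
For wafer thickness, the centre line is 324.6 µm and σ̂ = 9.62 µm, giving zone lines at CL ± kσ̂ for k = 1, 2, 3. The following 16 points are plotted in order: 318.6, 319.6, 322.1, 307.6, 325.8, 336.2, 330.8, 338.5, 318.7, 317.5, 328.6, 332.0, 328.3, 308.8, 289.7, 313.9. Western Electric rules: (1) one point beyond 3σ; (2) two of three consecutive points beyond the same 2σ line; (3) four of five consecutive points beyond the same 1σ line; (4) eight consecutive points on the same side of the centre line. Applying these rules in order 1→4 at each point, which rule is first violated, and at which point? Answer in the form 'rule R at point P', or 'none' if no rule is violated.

Zone of each point (C = within 1σ̂, B = 1σ̂–2σ̂, A = 2σ̂–3σ̂, * = beyond 3σ̂; sign = side of CL): 1:-C, 2:-C, 3:-C, 4:-B, 5:+C, 6:+B, 7:+C, 8:+B, 9:-C, 10:-C, 11:+C, 12:+C, 13:+C, 14:-B, 15:-*, 16:-B
Rule 1 (one point beyond the 3σ limits) is satisfied at point 15.

rule 1 at point 15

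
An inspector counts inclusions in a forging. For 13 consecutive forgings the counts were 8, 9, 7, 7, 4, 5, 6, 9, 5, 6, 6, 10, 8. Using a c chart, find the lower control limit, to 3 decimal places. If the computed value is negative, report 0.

c̄ = (8 + 9 + 7 + 7 + 4 + 5 + 6 + 9 + 5 + 6 + 6 + 10 + 8) / 13 = 90 / 13 = 6.9231
LCL = c̄ − 3√c̄ = 6.9231 − 3 × 2.6312 = -0.9704 → 0 (cannot be negative)

0.000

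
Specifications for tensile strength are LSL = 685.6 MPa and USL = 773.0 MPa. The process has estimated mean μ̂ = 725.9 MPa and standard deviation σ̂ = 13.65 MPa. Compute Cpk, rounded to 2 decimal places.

Cpu = (USL − μ̂) / (3σ̂) = (773.0 − 725.9) / (3 × 13.65) = 1.1502; Cpl = (μ̂ − LSL) / (3σ̂) = (725.9 − 685.6) / (3 × 13.65) = 0.9841; Cpk = min(Cpu, Cpl) = 0.9841

0.98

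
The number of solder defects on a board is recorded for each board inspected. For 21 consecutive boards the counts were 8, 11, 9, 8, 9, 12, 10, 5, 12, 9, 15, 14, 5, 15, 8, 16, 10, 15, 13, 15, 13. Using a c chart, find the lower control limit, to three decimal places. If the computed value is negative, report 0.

c̄ = (8 + 11 + 9 + 8 + 9 + 12 + 10 + 5 + 12 + 9 + 15 + 14 + 5 + 15 + 8 + 16 + 10 + 15 + 13 + 15 + 13) / 21 = 232 / 21 = 11.0476
LCL = c̄ − 3√c̄ = 11.0476 − 3 × 3.3238 = 1.0762

1.076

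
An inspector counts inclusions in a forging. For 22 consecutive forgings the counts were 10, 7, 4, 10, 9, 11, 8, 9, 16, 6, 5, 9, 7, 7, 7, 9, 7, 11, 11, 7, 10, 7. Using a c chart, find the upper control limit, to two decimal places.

17.25

c̄ = (10 + 7 + 4 + 10 + 9 + 11 + 8 + 9 + 16 + 6 + 5 + 9 + 7 + 7 + 7 + 9 + 7 + 11 + 11 + 7 + 10 + 7) / 22 = 187 / 22 = 8.5000
UCL = c̄ + 3√c̄ = 8.5000 + 3 × √8.5000 = 8.5000 + 3 × 2.9155 = 17.2464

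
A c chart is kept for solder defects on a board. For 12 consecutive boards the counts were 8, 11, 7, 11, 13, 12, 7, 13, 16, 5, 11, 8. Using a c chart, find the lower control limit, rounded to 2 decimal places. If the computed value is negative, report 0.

c̄ = (8 + 11 + 7 + 11 + 13 + 12 + 7 + 13 + 16 + 5 + 11 + 8) / 12 = 122 / 12 = 10.1667
LCL = c̄ − 3√c̄ = 10.1667 − 3 × 3.1885 = 0.6011

0.60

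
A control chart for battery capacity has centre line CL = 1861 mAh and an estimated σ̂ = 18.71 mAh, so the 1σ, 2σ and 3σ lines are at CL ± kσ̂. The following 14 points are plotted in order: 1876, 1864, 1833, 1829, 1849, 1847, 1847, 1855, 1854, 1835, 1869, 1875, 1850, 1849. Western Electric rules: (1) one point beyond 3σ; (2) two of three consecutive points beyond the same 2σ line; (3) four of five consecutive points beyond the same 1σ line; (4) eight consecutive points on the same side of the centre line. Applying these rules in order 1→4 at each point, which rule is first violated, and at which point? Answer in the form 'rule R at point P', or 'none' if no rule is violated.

rule 4 at point 10

Zone of each point (C = within 1σ̂, B = 1σ̂–2σ̂, A = 2σ̂–3σ̂, * = beyond 3σ̂; sign = side of CL): 1:+C, 2:+C, 3:-B, 4:-B, 5:-C, 6:-C, 7:-C, 8:-C, 9:-C, 10:-B, 11:+C, 12:+C, 13:-C, 14:-C
Rule 4 (eight consecutive points on the same side of the centre line) is satisfied at point 10.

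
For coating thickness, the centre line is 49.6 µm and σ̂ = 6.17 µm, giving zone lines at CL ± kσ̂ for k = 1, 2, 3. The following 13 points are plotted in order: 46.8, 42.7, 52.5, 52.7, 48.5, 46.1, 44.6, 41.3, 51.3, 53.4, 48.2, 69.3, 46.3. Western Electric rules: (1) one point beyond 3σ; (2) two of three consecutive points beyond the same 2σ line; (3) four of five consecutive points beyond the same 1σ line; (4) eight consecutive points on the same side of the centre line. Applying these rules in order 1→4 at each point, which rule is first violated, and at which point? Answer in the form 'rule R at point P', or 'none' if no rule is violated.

Zone of each point (C = within 1σ̂, B = 1σ̂–2σ̂, A = 2σ̂–3σ̂, * = beyond 3σ̂; sign = side of CL): 1:-C, 2:-B, 3:+C, 4:+C, 5:-C, 6:-C, 7:-C, 8:-B, 9:+C, 10:+C, 11:-C, 12:+*, 13:-C
Rule 1 (one point beyond the 3σ limits) is satisfied at point 12.

rule 1 at point 12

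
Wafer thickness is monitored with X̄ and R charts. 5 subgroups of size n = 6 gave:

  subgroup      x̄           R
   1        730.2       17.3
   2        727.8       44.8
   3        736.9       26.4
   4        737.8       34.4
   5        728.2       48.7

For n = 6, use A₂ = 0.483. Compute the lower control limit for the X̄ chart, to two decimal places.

X̄̄ = (730.2 + 727.8 + 736.9 + 737.8 + 728.2) / 5 = 3660.9000 / 5 = 732.1800
R̄ = (17.3 + 44.8 + 26.4 + 34.4 + 48.7) / 5 = 171.6000 / 5 = 34.3200
LCL = X̄̄ − A₂·R̄ = 732.1800 − 0.483 × 34.3200 = 715.6034

715.60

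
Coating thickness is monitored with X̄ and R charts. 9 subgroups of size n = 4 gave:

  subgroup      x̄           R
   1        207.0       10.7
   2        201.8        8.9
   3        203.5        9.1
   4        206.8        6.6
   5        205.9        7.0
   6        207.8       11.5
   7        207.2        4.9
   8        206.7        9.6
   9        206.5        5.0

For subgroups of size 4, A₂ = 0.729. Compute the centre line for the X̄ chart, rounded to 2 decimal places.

205.91

X̄̄ = (207.0 + 201.8 + 203.5 + 206.8 + 205.9 + 207.8 + 207.2 + 206.7 + 206.5) / 9 = 1853.2000 / 9 = 205.9111
CL = X̄̄ = 205.9111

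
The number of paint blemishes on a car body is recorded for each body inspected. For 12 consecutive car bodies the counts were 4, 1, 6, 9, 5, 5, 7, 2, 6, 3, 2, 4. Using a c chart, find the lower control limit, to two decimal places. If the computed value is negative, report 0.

c̄ = (4 + 1 + 6 + 9 + 5 + 5 + 7 + 2 + 6 + 3 + 2 + 4) / 12 = 54 / 12 = 4.5000
LCL = c̄ − 3√c̄ = 4.5000 − 3 × 2.1213 = -1.8640 → 0 (cannot be negative)

0.00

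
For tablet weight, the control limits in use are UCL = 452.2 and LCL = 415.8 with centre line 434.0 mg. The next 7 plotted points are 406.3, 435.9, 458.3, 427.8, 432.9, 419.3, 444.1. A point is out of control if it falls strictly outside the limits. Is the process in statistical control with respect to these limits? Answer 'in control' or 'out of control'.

out of control

Compare each point to [415.8, 452.2]: sample 1 = 406.3 < LCL; sample 3 = 458.3 > UCL.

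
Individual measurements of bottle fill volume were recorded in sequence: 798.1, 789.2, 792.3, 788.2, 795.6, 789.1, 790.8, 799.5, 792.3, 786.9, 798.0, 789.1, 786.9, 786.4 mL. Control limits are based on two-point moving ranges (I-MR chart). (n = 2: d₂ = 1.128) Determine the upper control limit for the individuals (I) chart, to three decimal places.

X̄ = (798.1 + 789.2 + 792.3 + 788.2 + 795.6 + 789.1 + 790.8 + 799.5 + 792.3 + 786.9 + 798.0 + 789.1 + 786.9 + 786.4) / 14 = 791.6000
Moving ranges: 8.9, 3.1, 4.1, 7.4, 6.5, 1.7, 8.7, 7.2, 5.4, 11.1, 8.9, 2.2, 0.5; M̄R̄ = 75.7000 / 13 = 5.8231
UCL = X̄ + 3·M̄R̄/d₂ = 791.6000 + 3 × 5.8231 / 1.128 = 807.0869

807.087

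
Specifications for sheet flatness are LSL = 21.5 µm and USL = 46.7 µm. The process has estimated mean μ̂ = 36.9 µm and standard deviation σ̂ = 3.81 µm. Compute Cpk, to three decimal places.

0.857

Cpu = (USL − μ̂) / (3σ̂) = (46.7 − 36.9) / (3 × 3.81) = 0.8574; Cpl = (μ̂ − LSL) / (3σ̂) = (36.9 − 21.5) / (3 × 3.81) = 1.3473; Cpk = min(Cpu, Cpl) = 0.8574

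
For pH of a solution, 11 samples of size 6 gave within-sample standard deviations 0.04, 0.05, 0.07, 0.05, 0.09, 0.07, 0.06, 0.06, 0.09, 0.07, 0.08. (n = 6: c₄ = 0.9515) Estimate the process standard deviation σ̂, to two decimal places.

0.07

s̄ = (0.04 + 0.05 + 0.07 + 0.05 + 0.09 + 0.07 + 0.06 + 0.06 + 0.09 + 0.07 + 0.08) / 11 = 0.0664
σ̂ = s̄ / c₄ = 0.0664 / 0.9515 = 0.0697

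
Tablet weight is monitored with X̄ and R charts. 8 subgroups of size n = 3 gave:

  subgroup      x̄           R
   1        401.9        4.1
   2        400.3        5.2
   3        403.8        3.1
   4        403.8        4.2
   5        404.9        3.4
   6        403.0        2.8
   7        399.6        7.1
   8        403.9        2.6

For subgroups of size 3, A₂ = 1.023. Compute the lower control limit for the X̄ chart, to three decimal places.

398.494

X̄̄ = (401.9 + 400.3 + 403.8 + 403.8 + 404.9 + 403.0 + 399.6 + 403.9) / 8 = 3221.2000 / 8 = 402.6500
R̄ = (4.1 + 5.2 + 3.1 + 4.2 + 3.4 + 2.8 + 7.1 + 2.6) / 8 = 32.5000 / 8 = 4.0625
LCL = X̄̄ − A₂·R̄ = 402.6500 − 1.023 × 4.0625 = 398.4941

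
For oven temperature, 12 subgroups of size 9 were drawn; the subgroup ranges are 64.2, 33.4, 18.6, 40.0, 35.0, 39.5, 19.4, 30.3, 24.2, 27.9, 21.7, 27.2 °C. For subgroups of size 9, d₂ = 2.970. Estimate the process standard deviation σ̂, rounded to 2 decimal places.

R̄ = (64.2 + 33.4 + 18.6 + 40.0 + 35.0 + 39.5 + 19.4 + 30.3 + 24.2 + 27.9 + 21.7 + 27.2) / 12 = 31.7833
σ̂ = R̄ / d₂ = 31.7833 / 2.970 = 10.7015

10.70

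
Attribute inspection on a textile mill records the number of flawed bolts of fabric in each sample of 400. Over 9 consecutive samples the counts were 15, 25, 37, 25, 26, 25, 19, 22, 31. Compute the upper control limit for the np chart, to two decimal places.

39.52

p̄ = Σdᵢ / (k·n) = 225 / (9 × 400) = 0.06250
UCL = np̄ + 3·√(np̄(1−p̄)) = 25.0000 + 3 × √(25.0000×0.93750) = 25.0000 + 3 × 4.8412 = 39.5237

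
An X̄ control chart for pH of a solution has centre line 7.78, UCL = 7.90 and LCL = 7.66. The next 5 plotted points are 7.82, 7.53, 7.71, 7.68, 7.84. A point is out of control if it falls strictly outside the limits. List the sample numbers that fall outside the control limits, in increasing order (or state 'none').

Compare each point to [7.66, 7.90]: sample 2 = 7.53 < LCL.

2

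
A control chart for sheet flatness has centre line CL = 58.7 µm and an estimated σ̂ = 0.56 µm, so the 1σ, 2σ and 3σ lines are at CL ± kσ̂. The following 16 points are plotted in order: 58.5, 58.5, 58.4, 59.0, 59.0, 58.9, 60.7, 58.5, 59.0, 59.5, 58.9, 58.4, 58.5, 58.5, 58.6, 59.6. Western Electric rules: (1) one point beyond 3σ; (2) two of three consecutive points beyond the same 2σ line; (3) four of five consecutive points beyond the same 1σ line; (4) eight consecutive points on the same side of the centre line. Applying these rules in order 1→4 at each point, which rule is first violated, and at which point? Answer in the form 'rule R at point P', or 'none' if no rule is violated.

Zone of each point (C = within 1σ̂, B = 1σ̂–2σ̂, A = 2σ̂–3σ̂, * = beyond 3σ̂; sign = side of CL): 1:-C, 2:-C, 3:-C, 4:+C, 5:+C, 6:+C, 7:+*, 8:-C, 9:+C, 10:+B, 11:+C, 12:-C, 13:-C, 14:-C, 15:-C, 16:+B
Rule 1 (one point beyond the 3σ limits) is satisfied at point 7.

rule 1 at point 7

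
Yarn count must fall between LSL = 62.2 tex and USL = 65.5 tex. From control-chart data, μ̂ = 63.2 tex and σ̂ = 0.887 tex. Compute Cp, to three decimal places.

Cp = (USL − LSL) / (6σ̂) = (65.5 − 62.2) / (6 × 0.887) = 3.3000 / 5.3220 = 0.6201

0.620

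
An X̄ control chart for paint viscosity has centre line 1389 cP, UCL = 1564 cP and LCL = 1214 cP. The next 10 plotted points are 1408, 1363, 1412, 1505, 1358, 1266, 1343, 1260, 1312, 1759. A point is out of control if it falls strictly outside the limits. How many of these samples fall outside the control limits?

Compare each point to [1214, 1564]: sample 10 = 1759 > UCL.

1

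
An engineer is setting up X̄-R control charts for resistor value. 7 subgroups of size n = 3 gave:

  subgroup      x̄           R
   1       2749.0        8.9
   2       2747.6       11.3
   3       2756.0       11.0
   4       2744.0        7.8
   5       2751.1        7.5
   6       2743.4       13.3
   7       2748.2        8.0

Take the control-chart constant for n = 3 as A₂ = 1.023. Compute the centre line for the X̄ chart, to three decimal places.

2748.471

X̄̄ = (2749.0 + 2747.6 + 2756.0 + 2744.0 + 2751.1 + 2743.4 + 2748.2) / 7 = 19239.3000 / 7 = 2748.4714
CL = X̄̄ = 2748.4714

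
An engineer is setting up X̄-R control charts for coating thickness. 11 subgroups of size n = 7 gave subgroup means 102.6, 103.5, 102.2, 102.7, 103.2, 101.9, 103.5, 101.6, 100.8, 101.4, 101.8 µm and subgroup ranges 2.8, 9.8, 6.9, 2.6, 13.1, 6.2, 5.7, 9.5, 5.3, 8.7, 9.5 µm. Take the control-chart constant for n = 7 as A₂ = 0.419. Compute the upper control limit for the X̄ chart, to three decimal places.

105.342

X̄̄ = (102.6 + 103.5 + 102.2 + 102.7 + 103.2 + 101.9 + 103.5 + 101.6 + 100.8 + 101.4 + 101.8) / 11 = 1125.2000 / 11 = 102.2909
R̄ = (2.8 + 9.8 + 6.9 + 2.6 + 13.1 + 6.2 + 5.7 + 9.5 + 5.3 + 8.7 + 9.5) / 11 = 80.1000 / 11 = 7.2818
UCL = X̄̄ + A₂·R̄ = 102.2909 + 0.419 × 7.2818 = 105.3420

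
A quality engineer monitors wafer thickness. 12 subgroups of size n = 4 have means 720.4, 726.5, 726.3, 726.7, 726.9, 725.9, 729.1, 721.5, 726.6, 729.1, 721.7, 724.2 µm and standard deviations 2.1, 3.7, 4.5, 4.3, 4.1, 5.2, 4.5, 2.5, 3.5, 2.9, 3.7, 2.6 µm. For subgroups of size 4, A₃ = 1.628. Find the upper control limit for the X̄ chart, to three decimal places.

731.323

X̄̄ = (720.4 + 726.5 + 726.3 + 726.7 + 726.9 + 725.9 + 729.1 + 721.5 + 726.6 + 729.1 + 721.7 + 724.2) / 12 = 725.4083
s̄ = (2.1 + 3.7 + 4.5 + 4.3 + 4.1 + 5.2 + 4.5 + 2.5 + 3.5 + 2.9 + 3.7 + 2.6) / 12 = 3.6333
UCL = X̄̄ + A₃·s̄ = 725.4083 + 1.628 × 3.6333 = 731.3234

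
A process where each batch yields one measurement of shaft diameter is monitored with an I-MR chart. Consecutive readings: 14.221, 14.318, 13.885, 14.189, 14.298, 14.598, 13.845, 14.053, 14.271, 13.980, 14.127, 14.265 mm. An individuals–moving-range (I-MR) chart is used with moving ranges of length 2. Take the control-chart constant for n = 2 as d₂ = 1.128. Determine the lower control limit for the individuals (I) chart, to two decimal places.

X̄ = (14.221 + 14.318 + 13.885 + 14.189 + 14.298 + 14.598 + 13.845 + 14.053 + 14.271 + 13.980 + 14.127 + 14.265) / 12 = 14.1708
Moving ranges: 0.097, 0.433, 0.304, 0.109, 0.300, 0.753, 0.208, 0.218, 0.291, 0.147, 0.138; M̄R̄ = 2.9980 / 11 = 0.2725
LCL = X̄ − 3·M̄R̄/d₂ = 14.1708 − 3 × 0.2725 / 1.128 = 13.4460

13.45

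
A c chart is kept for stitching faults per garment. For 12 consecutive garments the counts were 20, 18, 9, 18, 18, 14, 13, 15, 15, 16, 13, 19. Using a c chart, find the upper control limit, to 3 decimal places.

27.541

c̄ = (20 + 18 + 9 + 18 + 18 + 14 + 13 + 15 + 15 + 16 + 13 + 19) / 12 = 188 / 12 = 15.6667
UCL = c̄ + 3√c̄ = 15.6667 + 3 × √15.6667 = 15.6667 + 3 × 3.9581 = 27.5410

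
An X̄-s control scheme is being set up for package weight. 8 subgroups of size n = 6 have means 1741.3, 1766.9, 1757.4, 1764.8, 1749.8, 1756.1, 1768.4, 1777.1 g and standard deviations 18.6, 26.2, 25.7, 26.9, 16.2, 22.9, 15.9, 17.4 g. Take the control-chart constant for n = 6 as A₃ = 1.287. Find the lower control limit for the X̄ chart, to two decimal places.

1732.91

X̄̄ = (1741.3 + 1766.9 + 1757.4 + 1764.8 + 1749.8 + 1756.1 + 1768.4 + 1777.1) / 8 = 1760.2250
s̄ = (18.6 + 26.2 + 25.7 + 26.9 + 16.2 + 22.9 + 15.9 + 17.4) / 8 = 21.2250
LCL = X̄̄ − A₃·s̄ = 1760.2250 − 1.287 × 21.2250 = 1732.9084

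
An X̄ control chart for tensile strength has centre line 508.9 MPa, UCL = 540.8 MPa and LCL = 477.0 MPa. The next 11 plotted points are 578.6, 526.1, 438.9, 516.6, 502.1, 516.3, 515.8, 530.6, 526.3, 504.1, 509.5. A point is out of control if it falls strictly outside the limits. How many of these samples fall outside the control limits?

Compare each point to [477.0, 540.8]: sample 1 = 578.6 > UCL; sample 3 = 438.9 < LCL.

2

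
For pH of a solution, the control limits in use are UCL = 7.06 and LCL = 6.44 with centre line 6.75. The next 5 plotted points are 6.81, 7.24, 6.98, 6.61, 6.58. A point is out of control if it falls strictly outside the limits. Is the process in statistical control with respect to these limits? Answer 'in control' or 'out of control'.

out of control

Compare each point to [6.44, 7.06]: sample 2 = 7.24 > UCL.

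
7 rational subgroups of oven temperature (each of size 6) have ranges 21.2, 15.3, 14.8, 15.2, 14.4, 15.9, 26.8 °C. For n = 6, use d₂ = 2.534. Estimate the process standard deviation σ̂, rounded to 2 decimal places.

6.97

R̄ = (21.2 + 15.3 + 14.8 + 15.2 + 14.4 + 15.9 + 26.8) / 7 = 17.6571
σ̂ = R̄ / d₂ = 17.6571 / 2.534 = 6.9681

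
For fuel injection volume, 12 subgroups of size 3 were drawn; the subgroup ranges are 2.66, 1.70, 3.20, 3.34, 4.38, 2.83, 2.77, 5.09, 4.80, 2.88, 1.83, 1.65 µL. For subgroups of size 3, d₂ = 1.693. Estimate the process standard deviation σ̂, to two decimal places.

1.83

R̄ = (2.66 + 1.70 + 3.20 + 3.34 + 4.38 + 2.83 + 2.77 + 5.09 + 4.80 + 2.88 + 1.83 + 1.65) / 12 = 3.0942
σ̂ = R̄ / d₂ = 3.0942 / 1.693 = 1.8276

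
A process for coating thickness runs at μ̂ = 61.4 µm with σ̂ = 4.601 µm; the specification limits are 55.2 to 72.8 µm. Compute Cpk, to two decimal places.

0.45

Cpu = (USL − μ̂) / (3σ̂) = (72.8 − 61.4) / (3 × 4.601) = 0.8259; Cpl = (μ̂ − LSL) / (3σ̂) = (61.4 − 55.2) / (3 × 4.601) = 0.4492; Cpk = min(Cpu, Cpl) = 0.4492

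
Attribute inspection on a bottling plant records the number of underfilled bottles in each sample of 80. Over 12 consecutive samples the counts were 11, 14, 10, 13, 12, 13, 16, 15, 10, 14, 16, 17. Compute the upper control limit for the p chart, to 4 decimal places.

0.2930

p̄ = Σdᵢ / (k·n) = 161 / (12 × 80) = 0.16771
UCL = p̄ + 3·√(p̄(1−p̄)/n) = 0.16771 + 3 × √(0.16771×0.83229/80) = 0.16771 + 3 × 0.04177 = 0.29302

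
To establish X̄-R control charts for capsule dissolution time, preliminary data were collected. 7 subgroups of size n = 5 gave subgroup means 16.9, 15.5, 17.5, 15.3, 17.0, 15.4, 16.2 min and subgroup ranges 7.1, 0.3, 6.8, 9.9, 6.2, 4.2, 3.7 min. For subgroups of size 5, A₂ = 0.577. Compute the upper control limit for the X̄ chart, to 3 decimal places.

19.406

X̄̄ = (16.9 + 15.5 + 17.5 + 15.3 + 17.0 + 15.4 + 16.2) / 7 = 113.8000 / 7 = 16.2571
R̄ = (7.1 + 0.3 + 6.8 + 9.9 + 6.2 + 4.2 + 3.7) / 7 = 38.2000 / 7 = 5.4571
UCL = X̄̄ + A₂·R̄ = 16.2571 + 0.577 × 5.4571 = 19.4059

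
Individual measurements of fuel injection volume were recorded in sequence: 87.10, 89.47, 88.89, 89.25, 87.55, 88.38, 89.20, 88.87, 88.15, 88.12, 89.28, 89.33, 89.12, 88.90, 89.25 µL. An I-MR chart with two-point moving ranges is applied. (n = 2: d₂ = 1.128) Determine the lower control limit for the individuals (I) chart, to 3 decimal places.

86.876

X̄ = (87.10 + 89.47 + 88.89 + 89.25 + 87.55 + 88.38 + 89.20 + 88.87 + 88.15 + 88.12 + 89.28 + 89.33 + 89.12 + 88.90 + 89.25) / 15 = 88.7240
Moving ranges: 2.37, 0.58, 0.36, 1.70, 0.83, 0.82, 0.33, 0.72, 0.03, 1.16, 0.05, 0.21, 0.22, 0.35; M̄R̄ = 9.7300 / 14 = 0.6950
LCL = X̄ − 3·M̄R̄/d₂ = 88.7240 − 3 × 0.6950 / 1.128 = 86.8756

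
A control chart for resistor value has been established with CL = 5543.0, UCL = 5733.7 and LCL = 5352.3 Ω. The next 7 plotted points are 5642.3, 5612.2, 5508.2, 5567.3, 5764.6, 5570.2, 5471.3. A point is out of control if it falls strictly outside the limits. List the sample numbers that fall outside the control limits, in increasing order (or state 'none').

5

Compare each point to [5352.3, 5733.7]: sample 5 = 5764.6 > UCL.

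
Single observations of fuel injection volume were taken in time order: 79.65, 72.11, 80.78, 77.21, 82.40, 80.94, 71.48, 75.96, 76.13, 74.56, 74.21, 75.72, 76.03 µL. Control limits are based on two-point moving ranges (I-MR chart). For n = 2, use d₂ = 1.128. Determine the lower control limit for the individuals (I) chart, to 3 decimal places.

X̄ = (79.65 + 72.11 + 80.78 + 77.21 + 82.40 + 80.94 + 71.48 + 75.96 + 76.13 + 74.56 + 74.21 + 75.72 + 76.03) / 13 = 76.7062
Moving ranges: 7.54, 8.67, 3.57, 5.19, 1.46, 9.46, 4.48, 0.17, 1.57, 0.35, 1.51, 0.31; M̄R̄ = 44.2800 / 12 = 3.6900
LCL = X̄ − 3·M̄R̄/d₂ = 76.7062 − 3 × 3.6900 / 1.128 = 66.8923

66.892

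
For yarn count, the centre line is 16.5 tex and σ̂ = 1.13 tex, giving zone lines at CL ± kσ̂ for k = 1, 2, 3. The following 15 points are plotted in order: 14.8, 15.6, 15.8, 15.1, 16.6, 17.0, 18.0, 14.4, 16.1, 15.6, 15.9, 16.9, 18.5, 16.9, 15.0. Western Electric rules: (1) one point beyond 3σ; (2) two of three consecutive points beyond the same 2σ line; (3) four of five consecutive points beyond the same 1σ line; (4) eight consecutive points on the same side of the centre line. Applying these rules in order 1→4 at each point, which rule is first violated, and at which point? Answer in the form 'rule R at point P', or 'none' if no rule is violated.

none

Zone of each point (C = within 1σ̂, B = 1σ̂–2σ̂, A = 2σ̂–3σ̂, * = beyond 3σ̂; sign = side of CL): 1:-B, 2:-C, 3:-C, 4:-B, 5:+C, 6:+C, 7:+B, 8:-B, 9:-C, 10:-C, 11:-C, 12:+C, 13:+B, 14:+C, 15:-B
No rule fires across all 15 points.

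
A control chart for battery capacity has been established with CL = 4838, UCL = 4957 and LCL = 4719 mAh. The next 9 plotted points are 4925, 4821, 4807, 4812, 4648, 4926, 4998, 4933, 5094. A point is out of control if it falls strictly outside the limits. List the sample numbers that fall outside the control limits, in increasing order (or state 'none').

5, 7, 9

Compare each point to [4719, 4957]: sample 5 = 4648 < LCL; sample 7 = 4998 > UCL; sample 9 = 5094 > UCL.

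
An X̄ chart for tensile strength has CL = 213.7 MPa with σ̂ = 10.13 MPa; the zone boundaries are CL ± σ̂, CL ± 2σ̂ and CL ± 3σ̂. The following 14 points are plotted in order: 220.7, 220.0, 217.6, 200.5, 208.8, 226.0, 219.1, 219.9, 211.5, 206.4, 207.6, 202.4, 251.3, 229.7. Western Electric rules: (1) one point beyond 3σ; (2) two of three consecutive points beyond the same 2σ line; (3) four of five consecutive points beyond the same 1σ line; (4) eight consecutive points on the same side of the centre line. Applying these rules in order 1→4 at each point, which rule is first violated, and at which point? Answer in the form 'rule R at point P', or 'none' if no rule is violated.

rule 1 at point 13

Zone of each point (C = within 1σ̂, B = 1σ̂–2σ̂, A = 2σ̂–3σ̂, * = beyond 3σ̂; sign = side of CL): 1:+C, 2:+C, 3:+C, 4:-B, 5:-C, 6:+B, 7:+C, 8:+C, 9:-C, 10:-C, 11:-C, 12:-B, 13:+*, 14:+B
Rule 1 (one point beyond the 3σ limits) is satisfied at point 13.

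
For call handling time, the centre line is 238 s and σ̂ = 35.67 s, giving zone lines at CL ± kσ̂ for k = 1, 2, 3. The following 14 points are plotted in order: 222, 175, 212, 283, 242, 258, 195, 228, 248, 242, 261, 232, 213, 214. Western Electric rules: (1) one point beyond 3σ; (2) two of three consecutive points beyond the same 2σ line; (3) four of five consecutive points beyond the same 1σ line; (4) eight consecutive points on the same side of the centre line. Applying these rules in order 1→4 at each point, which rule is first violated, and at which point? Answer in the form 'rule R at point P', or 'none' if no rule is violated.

none

Zone of each point (C = within 1σ̂, B = 1σ̂–2σ̂, A = 2σ̂–3σ̂, * = beyond 3σ̂; sign = side of CL): 1:-C, 2:-B, 3:-C, 4:+B, 5:+C, 6:+C, 7:-B, 8:-C, 9:+C, 10:+C, 11:+C, 12:-C, 13:-C, 14:-C
No rule fires across all 14 points.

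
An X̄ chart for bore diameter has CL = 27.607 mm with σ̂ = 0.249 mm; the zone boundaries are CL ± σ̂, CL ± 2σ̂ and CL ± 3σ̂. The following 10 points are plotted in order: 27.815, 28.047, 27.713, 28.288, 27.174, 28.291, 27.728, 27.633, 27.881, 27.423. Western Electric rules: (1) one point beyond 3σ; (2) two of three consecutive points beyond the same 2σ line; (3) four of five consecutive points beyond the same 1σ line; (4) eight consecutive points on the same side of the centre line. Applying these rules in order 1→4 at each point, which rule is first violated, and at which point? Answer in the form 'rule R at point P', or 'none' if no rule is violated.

Zone of each point (C = within 1σ̂, B = 1σ̂–2σ̂, A = 2σ̂–3σ̂, * = beyond 3σ̂; sign = side of CL): 1:+C, 2:+B, 3:+C, 4:+A, 5:-B, 6:+A, 7:+C, 8:+C, 9:+B, 10:-C
Rule 2 (two of three consecutive points beyond the same 2σ limit) is satisfied at point 6.

rule 2 at point 6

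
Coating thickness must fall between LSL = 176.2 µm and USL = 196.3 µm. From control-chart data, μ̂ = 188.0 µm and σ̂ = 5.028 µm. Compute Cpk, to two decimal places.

0.55

Cpu = (USL − μ̂) / (3σ̂) = (196.3 − 188.0) / (3 × 5.028) = 0.5503; Cpl = (μ̂ − LSL) / (3σ̂) = (188.0 − 176.2) / (3 × 5.028) = 0.7823; Cpk = min(Cpu, Cpl) = 0.5503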